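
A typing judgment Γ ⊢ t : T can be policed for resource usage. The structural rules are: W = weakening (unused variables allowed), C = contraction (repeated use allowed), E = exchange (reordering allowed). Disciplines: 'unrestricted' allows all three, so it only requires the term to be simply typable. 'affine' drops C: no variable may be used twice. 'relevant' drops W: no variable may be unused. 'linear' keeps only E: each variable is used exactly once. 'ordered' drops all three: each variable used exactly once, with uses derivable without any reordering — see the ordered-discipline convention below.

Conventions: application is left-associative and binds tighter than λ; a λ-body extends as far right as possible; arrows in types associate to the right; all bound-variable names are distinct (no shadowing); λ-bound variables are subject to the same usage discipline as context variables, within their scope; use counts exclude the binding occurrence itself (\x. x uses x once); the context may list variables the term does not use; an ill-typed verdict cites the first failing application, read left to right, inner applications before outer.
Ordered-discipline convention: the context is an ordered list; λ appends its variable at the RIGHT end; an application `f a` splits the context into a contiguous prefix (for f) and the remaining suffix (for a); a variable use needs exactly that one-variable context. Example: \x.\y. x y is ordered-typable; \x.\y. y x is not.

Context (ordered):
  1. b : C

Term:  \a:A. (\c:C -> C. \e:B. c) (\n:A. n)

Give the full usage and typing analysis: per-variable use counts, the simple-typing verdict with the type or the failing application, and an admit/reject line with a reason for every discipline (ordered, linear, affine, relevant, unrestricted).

usage: b: 0×; a (λ-bound): 0×; c (λ-bound): 1×; e (λ-bound): 0×; n (λ-bound): 1×
left-to-right use order: c, n
typing: ill-typed: an application expects C -> C but receives A -> A
ordered ✗ (fails simple typing)
linear ✗ (a type mismatch blocks all five)
affine ✗ (the type mismatch rejects it)
relevant ✗ (not simply typable)
unrestricted ✗ (fails simple typing)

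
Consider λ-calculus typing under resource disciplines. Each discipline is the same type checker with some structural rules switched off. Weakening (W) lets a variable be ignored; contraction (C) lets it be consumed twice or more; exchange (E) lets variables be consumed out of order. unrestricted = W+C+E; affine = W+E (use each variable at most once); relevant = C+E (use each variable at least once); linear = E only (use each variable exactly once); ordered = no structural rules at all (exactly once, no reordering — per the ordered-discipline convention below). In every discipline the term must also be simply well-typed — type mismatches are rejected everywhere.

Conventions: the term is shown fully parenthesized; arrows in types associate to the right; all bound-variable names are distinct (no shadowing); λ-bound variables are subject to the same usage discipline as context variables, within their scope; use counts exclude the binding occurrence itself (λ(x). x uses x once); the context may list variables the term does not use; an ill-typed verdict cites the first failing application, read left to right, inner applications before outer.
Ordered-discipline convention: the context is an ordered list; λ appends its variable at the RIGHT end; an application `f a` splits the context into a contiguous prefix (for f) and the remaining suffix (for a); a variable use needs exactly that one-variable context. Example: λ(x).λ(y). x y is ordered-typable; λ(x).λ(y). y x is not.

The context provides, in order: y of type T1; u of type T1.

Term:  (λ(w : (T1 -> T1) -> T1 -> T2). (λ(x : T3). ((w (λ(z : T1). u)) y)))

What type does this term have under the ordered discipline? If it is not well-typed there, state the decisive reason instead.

not well-typed under ordered — unused: x, z — weakening required
counts: y: 1×; u: 1×; w [bound]: 1×; x [bound]: 0×; z [bound]: 0×
uses in reading order: w, u, y
typing: well-typed — term : ((T1 -> T1) -> T1 -> T2) -> T3 -> T2
across the five disciplines: ordered ✗; linear ✗; affine ✓; relevant ✗; unrestricted ✓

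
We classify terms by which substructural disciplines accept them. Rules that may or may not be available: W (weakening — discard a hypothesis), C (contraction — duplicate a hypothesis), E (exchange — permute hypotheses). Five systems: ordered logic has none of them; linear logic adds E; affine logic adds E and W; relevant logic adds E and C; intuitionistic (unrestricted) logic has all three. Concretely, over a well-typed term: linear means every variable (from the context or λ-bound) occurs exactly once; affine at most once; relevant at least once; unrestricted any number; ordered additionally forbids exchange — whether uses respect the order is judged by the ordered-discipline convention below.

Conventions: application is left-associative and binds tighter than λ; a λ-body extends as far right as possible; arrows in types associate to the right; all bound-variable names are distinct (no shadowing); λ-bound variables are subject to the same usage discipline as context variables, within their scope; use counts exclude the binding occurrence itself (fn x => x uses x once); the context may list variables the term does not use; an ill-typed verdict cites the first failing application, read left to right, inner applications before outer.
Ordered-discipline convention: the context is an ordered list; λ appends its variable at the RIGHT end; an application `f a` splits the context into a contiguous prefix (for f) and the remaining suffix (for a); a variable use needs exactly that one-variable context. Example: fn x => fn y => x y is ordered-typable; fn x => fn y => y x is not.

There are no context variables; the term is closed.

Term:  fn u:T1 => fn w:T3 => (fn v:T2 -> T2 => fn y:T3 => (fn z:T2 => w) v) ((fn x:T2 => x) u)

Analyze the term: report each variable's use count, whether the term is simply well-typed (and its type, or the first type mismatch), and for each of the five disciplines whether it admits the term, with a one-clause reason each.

usage: u (λ-bound) ×1; w (λ-bound) ×1; v (λ-bound) ×1; y (λ-bound) ×0; z (λ-bound) ×0; x (λ-bound) ×1
left-to-right use order: w, v, x, u
typing: ill-typed: an application expects T2 but receives T2 -> T2
ordered: ✗, a type mismatch blocks all five
linear: ✗, the type mismatch rejects it
affine: ✗, not simply typable
relevant: ✗, fails simple typing
unrestricted: ✗, a type mismatch blocks all five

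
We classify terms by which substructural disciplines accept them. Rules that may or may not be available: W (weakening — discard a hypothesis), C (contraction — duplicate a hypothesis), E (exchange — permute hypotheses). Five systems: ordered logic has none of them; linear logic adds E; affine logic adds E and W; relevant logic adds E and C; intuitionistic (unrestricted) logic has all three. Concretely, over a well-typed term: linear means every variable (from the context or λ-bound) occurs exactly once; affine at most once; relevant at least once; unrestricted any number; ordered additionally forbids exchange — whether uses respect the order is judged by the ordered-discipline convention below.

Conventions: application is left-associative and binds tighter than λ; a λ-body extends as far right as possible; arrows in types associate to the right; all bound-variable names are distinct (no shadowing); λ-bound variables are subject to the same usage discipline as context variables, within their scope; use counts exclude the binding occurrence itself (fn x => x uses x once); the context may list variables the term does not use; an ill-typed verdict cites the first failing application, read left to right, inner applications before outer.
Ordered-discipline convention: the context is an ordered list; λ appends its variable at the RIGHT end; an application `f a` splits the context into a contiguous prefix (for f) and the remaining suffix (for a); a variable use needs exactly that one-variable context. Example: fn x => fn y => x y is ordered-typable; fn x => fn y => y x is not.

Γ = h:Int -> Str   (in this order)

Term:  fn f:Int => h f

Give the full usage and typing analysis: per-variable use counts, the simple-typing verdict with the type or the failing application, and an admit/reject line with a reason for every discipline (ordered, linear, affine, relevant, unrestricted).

usage: h: 1×, f (bound): 1×
use order (left to right): h, f
typing: ✓ — Int -> Str
ordered ✓ (single-use (h, f), ordered derivation ok)
linear ✓ (single use per variable (h, f))
affine ✓ (h, f: no repeats, contraction unneeded)
relevant ✓ (none of h, f goes unused)
unrestricted ✓ (well-typed at Int -> Str; no restrictions here)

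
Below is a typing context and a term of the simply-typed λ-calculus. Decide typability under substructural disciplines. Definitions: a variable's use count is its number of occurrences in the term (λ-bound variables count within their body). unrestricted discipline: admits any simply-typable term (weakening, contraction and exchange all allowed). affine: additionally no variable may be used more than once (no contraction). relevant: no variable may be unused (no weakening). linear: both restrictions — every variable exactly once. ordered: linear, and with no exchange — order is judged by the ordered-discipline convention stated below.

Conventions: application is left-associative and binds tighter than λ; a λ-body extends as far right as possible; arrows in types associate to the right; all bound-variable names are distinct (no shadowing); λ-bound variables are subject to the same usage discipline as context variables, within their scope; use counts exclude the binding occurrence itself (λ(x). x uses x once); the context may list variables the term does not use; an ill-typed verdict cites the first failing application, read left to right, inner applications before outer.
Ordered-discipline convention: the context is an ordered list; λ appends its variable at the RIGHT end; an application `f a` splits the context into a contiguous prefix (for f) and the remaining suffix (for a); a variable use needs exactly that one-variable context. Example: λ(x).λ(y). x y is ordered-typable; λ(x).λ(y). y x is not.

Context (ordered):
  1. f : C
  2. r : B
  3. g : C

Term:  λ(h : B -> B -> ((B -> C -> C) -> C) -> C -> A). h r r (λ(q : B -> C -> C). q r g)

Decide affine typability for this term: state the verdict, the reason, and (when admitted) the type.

no — needs contraction — r ×3
variable uses: f=0, r=3, g=1, h (bound)=1, q (bound)=1
left-to-right use order: h, r, r, q, r, g
typing: ✓ — (B -> B -> ((B -> C -> C) -> C) -> C -> A) -> C -> A
per-discipline verdicts: ordered ✗, linear ✗, affine ✗, relevant ✗, unrestricted ✓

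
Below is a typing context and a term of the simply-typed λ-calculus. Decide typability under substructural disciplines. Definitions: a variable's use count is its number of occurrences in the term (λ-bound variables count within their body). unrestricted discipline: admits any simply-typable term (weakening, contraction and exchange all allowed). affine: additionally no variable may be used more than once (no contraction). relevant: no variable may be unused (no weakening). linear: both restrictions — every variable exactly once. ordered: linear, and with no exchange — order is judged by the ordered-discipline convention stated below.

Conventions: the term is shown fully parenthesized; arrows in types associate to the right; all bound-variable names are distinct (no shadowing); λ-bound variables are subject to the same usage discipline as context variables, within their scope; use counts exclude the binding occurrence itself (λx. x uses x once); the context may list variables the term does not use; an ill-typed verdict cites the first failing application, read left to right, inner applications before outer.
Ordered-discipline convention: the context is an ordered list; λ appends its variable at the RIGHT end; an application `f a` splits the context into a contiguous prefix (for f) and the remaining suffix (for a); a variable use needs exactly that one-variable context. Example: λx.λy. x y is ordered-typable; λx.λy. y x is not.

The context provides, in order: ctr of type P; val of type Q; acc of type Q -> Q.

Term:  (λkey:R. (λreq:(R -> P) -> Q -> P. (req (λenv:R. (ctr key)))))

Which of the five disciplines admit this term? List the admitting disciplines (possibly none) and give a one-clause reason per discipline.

admitted by: none
variable uses: ctr: 1×; val: 0×; acc: 0×; key (bound): 1×; req (bound): 1×; env (bound): 0×
order of uses: req, ctr, key
typing: ill-typed: non-function type P applied to an argument
ordered: ✗ — a type mismatch blocks all five
linear: ✗ — the type mismatch rejects it
affine: ✗ — not simply typable
relevant: ✗ — fails simple typing
unrestricted: ✗ — a type mismatch blocks all five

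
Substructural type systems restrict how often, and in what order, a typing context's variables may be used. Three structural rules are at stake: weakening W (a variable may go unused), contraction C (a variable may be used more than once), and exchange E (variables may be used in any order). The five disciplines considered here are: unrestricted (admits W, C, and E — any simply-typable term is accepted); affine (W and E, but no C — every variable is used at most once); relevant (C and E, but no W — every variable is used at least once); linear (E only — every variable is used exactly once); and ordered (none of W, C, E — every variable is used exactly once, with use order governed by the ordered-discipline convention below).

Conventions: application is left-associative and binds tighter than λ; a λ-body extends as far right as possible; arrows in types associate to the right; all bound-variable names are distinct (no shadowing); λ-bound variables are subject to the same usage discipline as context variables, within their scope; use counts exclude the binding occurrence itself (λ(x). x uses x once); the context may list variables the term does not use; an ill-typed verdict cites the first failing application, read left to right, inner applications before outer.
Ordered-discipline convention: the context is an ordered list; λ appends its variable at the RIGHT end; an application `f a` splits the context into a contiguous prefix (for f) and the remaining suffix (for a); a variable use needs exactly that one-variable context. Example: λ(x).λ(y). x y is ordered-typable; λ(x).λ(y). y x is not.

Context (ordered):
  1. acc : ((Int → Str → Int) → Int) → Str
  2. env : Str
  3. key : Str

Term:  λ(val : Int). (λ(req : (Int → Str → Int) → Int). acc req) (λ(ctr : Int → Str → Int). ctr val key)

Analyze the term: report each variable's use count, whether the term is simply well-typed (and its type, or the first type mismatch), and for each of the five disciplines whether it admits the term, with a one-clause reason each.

usage: acc: 1×, env: 0×, key: 1×, val [bound]: 1×, req [bound]: 1×, ctr [bound]: 1×
left-to-right use order: acc, req, ctr, val, key
typing: well-typed at Int → Str
ordered: ✗ — unused: env — weakening required
linear: ✗ — unused: env — weakening required
affine: ✓ — no duplicate uses among acc, env, key, val, req, ctr
relevant: ✗ — unused: env — weakening required
unrestricted: ✓ — type-checks (Int → Str) and nothing is barred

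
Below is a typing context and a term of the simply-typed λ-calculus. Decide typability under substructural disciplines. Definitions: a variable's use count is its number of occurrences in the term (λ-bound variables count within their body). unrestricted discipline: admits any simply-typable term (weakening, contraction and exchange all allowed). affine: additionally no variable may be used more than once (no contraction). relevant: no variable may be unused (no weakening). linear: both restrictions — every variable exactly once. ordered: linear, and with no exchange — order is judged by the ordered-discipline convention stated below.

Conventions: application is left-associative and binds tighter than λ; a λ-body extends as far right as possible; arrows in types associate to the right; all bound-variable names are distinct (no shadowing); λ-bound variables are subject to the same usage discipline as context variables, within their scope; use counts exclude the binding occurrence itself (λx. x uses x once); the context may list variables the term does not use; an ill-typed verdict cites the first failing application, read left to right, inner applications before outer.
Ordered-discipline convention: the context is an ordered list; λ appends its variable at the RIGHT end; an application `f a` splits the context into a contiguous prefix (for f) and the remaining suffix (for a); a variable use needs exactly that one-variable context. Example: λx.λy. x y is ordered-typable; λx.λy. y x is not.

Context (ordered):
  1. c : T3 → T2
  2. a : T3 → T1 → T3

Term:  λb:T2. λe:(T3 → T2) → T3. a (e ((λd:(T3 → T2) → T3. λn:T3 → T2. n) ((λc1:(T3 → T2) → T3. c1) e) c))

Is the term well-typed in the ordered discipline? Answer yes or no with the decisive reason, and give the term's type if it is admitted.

no — uses contraction: e ×2; b, d left unused
use counts: c ×1, a ×1, b [bound] ×0, e [bound] ×2, d [bound] ×0, n [bound] ×1, c1 [bound] ×1
uses in reading order: a, e, n, c1, e, c
typing: ✓ — T2 → ((T3 → T2) → T3) → T1 → T3
across the five disciplines: ordered ✗ · linear ✗ · affine ✗ · relevant ✗ · unrestricted ✓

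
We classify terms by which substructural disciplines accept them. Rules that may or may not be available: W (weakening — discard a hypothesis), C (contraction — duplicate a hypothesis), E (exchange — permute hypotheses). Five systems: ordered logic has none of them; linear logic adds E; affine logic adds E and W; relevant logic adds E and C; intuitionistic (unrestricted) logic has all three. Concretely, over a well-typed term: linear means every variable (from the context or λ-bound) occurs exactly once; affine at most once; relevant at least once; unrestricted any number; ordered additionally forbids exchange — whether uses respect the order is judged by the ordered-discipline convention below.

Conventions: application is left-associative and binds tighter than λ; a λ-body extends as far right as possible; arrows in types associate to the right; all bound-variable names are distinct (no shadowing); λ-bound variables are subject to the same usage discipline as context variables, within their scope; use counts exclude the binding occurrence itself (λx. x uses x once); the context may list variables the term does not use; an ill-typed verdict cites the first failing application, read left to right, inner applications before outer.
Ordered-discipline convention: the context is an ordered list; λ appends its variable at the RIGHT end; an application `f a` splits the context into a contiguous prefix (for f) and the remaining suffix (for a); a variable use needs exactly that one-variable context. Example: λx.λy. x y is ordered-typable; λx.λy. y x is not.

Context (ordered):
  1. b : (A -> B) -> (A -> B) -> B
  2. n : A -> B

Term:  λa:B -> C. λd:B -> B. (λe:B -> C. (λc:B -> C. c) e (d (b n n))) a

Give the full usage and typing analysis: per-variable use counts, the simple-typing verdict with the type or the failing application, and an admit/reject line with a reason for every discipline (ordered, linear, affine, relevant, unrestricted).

variable uses: b ×1, n ×2, a [bound] ×1, d [bound] ×1, e [bound] ×1, c [bound] ×1
order of uses: c, e, d, b, n, n, a
typing: well-typed — term : (B -> C) -> (B -> B) -> C
ordered: ✗ — repeated use of n ×2
linear: ✗ — repeated use of n ×2
affine: ✗ — repeated use of n ×2
relevant: ✓ — at least one use each (b, n, a, d, e, c)
unrestricted: ✓ — typability at (B -> C) -> (B -> B) -> C is all that's needed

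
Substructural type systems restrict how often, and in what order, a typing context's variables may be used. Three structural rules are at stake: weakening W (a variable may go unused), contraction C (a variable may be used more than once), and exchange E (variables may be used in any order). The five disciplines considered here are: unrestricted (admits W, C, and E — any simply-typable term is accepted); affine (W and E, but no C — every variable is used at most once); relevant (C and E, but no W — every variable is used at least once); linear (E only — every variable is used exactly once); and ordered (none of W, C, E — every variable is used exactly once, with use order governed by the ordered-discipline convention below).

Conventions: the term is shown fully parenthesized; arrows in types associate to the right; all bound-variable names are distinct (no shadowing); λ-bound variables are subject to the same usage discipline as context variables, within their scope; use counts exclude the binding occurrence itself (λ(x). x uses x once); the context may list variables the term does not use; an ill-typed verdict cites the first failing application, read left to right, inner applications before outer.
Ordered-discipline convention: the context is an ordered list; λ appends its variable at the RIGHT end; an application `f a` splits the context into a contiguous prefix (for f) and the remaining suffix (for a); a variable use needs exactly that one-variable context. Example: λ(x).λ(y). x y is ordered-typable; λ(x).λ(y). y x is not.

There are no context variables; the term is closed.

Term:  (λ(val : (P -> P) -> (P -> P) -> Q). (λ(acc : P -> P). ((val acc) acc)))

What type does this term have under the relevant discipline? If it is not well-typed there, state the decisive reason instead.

term : ((P -> P) -> (P -> P) -> Q) -> (P -> P) -> Q
usage: val [bound]: 1, acc [bound]: 2
order of uses: val, acc, acc
typing: the term checks, with type ((P -> P) -> (P -> P) -> Q) -> (P -> P) -> Q
summary: ordered ✗; linear ✗; affine ✗; relevant ✓; unrestricted ✓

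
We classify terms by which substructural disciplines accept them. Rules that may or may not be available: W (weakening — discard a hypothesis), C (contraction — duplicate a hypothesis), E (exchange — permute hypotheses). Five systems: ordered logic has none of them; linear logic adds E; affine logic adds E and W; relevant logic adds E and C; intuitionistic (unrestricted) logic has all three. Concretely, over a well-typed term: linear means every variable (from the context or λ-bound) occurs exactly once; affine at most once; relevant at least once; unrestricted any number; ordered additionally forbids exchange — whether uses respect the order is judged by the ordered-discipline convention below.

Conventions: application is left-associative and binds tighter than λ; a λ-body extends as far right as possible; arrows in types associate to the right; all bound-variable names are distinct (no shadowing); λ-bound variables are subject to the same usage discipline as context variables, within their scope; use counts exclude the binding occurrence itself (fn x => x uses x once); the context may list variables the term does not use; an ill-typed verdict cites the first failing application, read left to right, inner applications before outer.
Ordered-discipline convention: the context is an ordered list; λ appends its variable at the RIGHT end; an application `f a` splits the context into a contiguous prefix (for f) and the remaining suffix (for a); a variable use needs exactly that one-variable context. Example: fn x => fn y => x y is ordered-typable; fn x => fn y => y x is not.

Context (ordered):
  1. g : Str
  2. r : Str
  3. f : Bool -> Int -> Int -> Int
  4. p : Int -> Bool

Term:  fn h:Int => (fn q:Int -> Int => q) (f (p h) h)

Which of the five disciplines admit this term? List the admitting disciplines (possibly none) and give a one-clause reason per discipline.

admitting disciplines: unrestricted
use counts: g ×0; r ×0; f ×1; p ×1; h [bound] ×2; q [bound] ×1
uses in reading order: q, f, p, h, h
typing: ✓ — Int -> Int -> Int
ordered ✗ (repeated use of h ×2; needs weakening: g, r unused)
linear ✗ (repeated use of h ×2; needs weakening: g, r unused)
affine ✗ (repeated use of h ×2)
relevant ✗ (needs weakening: g, r unused)
unrestricted ✓ (typability at Int -> Int -> Int is all that's needed)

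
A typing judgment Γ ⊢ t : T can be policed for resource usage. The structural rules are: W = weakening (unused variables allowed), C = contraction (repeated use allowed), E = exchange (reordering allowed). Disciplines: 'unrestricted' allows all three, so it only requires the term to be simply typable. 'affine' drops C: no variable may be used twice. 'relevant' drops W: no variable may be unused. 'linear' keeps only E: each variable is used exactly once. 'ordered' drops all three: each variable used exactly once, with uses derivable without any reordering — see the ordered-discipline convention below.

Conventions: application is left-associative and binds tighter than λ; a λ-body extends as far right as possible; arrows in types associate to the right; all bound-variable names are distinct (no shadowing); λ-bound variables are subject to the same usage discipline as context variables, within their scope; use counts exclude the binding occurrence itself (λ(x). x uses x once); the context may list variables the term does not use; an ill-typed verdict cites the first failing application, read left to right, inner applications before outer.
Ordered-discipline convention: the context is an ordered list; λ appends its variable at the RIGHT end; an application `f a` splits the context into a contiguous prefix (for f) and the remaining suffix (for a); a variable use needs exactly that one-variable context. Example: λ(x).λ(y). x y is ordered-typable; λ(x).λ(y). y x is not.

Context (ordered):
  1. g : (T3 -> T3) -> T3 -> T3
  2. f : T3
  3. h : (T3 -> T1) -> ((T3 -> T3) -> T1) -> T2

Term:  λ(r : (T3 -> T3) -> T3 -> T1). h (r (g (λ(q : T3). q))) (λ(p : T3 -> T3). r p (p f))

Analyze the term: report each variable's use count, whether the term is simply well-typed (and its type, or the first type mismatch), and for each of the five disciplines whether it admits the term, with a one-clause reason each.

counts: g=1; f=1; h=1; r [bound]=2; q [bound]=1; p [bound]=2
use order (left to right): h, r, g, q, r, p, p, f
typing: well-typed at ((T3 -> T3) -> T3 -> T1) -> T2
ordered ✗ (repeated use of r ×2, p ×2)
linear ✗ (repeated use of r ×2, p ×2)
affine ✗ (repeated use of r ×2, p ×2)
relevant ✓ (g, f, h, r, q, p: all used, weakening unneeded)
unrestricted ✓ (type-checks (((T3 -> T3) -> T3 -> T1) -> T2) and nothing is barred)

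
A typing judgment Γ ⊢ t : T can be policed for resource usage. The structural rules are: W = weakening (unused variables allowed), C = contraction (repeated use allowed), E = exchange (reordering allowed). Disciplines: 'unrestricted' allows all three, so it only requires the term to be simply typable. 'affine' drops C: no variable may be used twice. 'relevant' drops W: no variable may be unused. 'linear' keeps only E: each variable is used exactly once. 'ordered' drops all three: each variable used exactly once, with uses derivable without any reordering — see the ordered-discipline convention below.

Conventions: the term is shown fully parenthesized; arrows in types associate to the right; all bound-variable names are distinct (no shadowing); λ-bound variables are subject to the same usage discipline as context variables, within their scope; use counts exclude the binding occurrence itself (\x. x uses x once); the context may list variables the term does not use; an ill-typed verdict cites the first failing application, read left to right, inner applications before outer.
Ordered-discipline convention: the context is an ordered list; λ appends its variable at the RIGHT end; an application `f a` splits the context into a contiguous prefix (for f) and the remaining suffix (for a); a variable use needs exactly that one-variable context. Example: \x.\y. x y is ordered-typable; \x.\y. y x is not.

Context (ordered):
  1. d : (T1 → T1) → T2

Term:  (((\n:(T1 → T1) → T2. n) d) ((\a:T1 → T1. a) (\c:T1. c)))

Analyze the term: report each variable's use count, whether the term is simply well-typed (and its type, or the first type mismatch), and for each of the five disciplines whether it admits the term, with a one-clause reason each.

usage: d: 1; n [bound]: 1; a [bound]: 1; c [bound]: 1
use order (left to right): n, d, a, c
typing: well-typed at T2
ordered ✓ (d, n, a, c once each; derivable with no W/C/E)
linear ✓ (d, n, a, c: one use apiece)
affine ✓ (at most one use each (d, n, a, c))
relevant ✓ (d, n, a, c: all used, weakening unneeded)
unrestricted ✓ (well-typed at T2; no restrictions here)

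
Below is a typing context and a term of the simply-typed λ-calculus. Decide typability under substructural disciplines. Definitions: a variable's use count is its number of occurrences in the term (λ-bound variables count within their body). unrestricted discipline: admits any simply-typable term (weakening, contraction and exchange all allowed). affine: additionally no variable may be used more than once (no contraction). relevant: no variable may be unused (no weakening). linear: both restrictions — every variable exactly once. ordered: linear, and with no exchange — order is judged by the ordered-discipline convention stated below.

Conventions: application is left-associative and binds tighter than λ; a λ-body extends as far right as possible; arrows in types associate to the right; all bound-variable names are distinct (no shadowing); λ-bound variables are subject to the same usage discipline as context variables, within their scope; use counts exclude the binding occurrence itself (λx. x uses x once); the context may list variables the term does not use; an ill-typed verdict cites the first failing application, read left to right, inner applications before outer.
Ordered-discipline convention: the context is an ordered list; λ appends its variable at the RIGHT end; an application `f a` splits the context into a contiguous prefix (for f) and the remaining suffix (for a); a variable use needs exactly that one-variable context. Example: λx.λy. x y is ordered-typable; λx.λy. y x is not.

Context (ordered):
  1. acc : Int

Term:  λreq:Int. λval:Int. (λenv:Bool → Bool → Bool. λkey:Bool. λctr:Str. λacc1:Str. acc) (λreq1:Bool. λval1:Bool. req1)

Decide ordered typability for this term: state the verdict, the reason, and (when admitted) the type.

no — req, val, env, key, ctr, acc1, val1 left unused
variable uses: acc: 1×; req [bound]: 0×; val [bound]: 0×; env [bound]: 0×; key [bound]: 0×; ctr [bound]: 0×; acc1 [bound]: 0×; req1 [bound]: 1×; val1 [bound]: 0×
use order (left to right): acc, req1
typing: the term checks, with type Int → Int → Bool → Str → Str → Int
all disciplines: ordered ✗ | linear ✗ | affine ✓ | relevant ✗ | unrestricted ✓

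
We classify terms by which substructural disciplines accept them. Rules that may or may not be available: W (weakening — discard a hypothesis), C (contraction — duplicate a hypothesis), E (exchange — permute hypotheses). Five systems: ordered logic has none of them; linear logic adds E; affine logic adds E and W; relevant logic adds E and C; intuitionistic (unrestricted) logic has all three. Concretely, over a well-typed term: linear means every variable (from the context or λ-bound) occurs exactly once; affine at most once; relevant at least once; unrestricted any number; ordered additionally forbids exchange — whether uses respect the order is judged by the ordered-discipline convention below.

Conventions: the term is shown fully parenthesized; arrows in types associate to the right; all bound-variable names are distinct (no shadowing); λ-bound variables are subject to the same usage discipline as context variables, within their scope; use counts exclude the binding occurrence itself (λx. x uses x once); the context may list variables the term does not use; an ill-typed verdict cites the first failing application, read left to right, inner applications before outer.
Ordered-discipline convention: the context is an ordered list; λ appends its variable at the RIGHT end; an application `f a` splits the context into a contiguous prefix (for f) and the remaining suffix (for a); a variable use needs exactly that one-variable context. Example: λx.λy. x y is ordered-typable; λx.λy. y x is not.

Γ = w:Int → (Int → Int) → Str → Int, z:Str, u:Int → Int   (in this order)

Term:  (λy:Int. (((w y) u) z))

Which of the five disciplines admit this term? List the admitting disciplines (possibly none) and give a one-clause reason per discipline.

admitted by: linear, affine, relevant, unrestricted
counts: w ×1, z ×1, u ×1, y (bound) ×1
uses in reading order: w, y, u, z
typing: well-typed at Int → Int
ordered ✗ (use order w, y, u, z needs exchange)
linear ✓ (single use per variable (w, z, u, y))
affine ✓ (at most one use each (w, z, u, y))
relevant ✓ (every one of w, z, u, y appears)
unrestricted ✓ (typability at Int → Int is all that's needed)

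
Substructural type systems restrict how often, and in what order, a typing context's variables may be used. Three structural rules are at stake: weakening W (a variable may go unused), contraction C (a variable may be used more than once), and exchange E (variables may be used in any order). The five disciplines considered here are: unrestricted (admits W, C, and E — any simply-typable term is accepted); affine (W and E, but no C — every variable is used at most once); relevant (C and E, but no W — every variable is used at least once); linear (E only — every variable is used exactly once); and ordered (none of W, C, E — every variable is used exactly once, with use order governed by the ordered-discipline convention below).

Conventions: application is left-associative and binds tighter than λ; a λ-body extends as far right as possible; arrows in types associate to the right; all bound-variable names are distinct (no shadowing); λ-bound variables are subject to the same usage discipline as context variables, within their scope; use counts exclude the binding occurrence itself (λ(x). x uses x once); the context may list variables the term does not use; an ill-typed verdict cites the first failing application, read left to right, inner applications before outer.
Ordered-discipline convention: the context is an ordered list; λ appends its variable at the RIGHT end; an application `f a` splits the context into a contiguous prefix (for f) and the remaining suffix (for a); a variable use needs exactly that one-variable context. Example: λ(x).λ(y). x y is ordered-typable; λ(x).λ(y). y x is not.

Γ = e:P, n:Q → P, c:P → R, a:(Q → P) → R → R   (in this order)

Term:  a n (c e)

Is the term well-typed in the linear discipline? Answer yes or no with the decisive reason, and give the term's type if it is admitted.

yes — e, n, c, a: one use apiece; term : R
variable uses: e: 1; n: 1; c: 1; a: 1
left-to-right use order: a, n, c, e
typing: well-typed at R
summary: ordered ✗ | linear ✓ | affine ✓ | relevant ✓ | unrestricted ✓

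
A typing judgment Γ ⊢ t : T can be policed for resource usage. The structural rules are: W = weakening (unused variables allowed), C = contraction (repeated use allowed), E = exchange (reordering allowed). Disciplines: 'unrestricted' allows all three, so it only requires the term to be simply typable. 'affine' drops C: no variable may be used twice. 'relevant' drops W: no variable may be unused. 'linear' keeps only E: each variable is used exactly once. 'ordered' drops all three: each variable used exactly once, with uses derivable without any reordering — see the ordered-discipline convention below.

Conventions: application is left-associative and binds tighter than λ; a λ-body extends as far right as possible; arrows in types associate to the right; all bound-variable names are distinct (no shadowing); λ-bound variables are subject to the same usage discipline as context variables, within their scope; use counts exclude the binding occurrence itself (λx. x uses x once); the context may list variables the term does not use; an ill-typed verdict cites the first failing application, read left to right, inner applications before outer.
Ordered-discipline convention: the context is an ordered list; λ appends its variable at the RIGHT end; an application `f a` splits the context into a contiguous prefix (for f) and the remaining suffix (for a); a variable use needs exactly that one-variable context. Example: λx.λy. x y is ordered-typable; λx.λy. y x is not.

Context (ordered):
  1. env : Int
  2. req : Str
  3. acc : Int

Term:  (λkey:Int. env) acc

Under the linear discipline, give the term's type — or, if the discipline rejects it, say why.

not well-typed under linear — unused: req, key — weakening required
counts: env=1, req=0, acc=1, key [bound]=0
order of uses: env, acc
typing: well-typed at Int
per-discipline verdicts: ordered ✗ | linear ✗ | affine ✓ | relevant ✗ | unrestricted ✓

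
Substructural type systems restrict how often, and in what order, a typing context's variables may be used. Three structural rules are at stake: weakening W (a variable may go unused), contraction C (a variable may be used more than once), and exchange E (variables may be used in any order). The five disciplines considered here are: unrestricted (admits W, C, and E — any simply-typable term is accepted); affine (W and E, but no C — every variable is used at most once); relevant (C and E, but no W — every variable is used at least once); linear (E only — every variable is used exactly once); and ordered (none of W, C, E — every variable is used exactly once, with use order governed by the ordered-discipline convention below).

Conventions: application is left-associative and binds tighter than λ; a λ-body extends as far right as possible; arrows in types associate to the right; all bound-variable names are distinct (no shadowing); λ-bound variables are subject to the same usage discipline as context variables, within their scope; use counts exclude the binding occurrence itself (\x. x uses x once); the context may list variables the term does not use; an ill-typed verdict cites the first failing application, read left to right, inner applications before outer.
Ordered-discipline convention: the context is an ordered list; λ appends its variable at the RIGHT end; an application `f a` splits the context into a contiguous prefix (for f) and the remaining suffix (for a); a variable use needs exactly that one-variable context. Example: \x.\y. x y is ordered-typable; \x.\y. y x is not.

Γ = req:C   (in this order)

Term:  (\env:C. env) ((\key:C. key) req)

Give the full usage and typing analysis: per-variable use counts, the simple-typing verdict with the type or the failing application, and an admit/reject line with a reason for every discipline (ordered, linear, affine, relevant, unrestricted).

variable uses: req ×1; env (λ-bound) ×1; key (λ-bound) ×1
left-to-right use order: env, key, req
typing: well-typed — term : C
ordered: ✓, req, env, key: once each, no exchange needed
linear: ✓, each of req, env, key used exactly once
affine: ✓, none of req, env, key used more than once
relevant: ✓, none of req, env, key goes unused
unrestricted: ✓, type-checks (C) and nothing is barred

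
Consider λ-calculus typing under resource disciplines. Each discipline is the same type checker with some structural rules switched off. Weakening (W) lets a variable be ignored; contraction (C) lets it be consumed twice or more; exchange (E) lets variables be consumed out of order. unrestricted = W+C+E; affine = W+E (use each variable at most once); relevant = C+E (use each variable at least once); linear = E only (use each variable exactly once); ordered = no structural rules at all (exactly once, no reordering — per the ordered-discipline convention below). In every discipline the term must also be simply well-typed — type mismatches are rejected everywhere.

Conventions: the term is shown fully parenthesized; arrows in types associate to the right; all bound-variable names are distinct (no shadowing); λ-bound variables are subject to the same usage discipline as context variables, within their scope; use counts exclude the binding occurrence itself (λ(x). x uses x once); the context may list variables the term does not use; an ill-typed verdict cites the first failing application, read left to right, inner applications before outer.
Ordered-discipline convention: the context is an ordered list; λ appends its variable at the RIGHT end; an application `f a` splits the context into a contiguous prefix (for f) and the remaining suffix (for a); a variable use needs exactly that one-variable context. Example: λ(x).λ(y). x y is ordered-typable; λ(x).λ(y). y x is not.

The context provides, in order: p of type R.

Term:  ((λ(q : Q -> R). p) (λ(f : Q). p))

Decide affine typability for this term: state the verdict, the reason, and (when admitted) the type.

no — uses contraction: p ×2
use counts: p: 2; q (λ-bound): 0; f (λ-bound): 0
left-to-right use order: p, p
typing: ✓ — R
across the five disciplines: ordered ✗ · linear ✗ · affine ✗ · relevant ✗ · unrestricted ✓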